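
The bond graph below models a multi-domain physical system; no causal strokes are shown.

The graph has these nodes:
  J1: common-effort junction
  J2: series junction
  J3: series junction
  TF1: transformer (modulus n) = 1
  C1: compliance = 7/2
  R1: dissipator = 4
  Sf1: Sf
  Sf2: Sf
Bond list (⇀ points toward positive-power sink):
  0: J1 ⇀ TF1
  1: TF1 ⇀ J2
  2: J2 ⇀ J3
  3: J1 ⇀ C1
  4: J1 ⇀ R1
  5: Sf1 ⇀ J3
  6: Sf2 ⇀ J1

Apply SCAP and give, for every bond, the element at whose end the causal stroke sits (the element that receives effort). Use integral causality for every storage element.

bond 0 |TF1
bond 1 |J2
bond 2 |J3
bond 3 |J1
bond 4 |R1
bond 5 |Sf1
bond 6 |Sf2

β5 |Sf1  (source Sf1 imposes f)
β6 |Sf2  (Sf2 fixes flow; stroke at Sf2)
β2 |J3  (J3: bond 5 brought flow, rest push out)
β1 |J2  (1-jn J2 has f-setter on 2)
β0 |TF1  (TF1 one-in-one-out from 1)
β3 |J1  (prefer integral on C1)
β4 |R1  (0-jn J1 has e-setter on 3)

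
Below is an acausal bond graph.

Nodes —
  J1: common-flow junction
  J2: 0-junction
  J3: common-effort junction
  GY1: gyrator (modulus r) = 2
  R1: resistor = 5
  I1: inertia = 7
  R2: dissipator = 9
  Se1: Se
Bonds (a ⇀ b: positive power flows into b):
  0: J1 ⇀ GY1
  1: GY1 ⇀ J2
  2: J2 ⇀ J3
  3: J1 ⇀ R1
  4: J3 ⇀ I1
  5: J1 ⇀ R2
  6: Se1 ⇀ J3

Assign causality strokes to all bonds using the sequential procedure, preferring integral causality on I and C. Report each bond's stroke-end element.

β6 →J3  (Se1: effort source, stroke at far end)
β2 →J2  (common-e at J3 fixed by 6)
β4 →I1  (J3 effort already set via bond 6)
β1 →GY1  (common-e at J2 fixed by 2)
β0 →GY1  (through GY1, causality inverts; strokes same side of GY1)
β3 →J1  (J1: bond 0 brought flow, rest push out)
β5 →J1  (common-f at J1 fixed by 0)

β0 stroke→GY1
β1 stroke→GY1
β2 stroke→J2
β3 stroke→J1
β4 stroke→I1
β5 stroke→J1
β6 stroke→J3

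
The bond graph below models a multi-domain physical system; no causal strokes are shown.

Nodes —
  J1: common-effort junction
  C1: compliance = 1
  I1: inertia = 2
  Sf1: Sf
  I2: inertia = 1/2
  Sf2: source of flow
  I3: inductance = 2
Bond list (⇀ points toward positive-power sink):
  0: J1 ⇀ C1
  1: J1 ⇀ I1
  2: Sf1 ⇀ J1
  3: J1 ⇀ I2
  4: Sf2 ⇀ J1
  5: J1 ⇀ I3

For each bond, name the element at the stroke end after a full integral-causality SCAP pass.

β0 →J1
β1 →I1
β2 →Sf1
β3 →I2
β4 →Sf2
β5 →I3

β2 →Sf1  (Sf1 (Sf) sets flow on bond)
β4 →Sf2  (Sf2 fixes flow; stroke at Sf2)
β0 →J1  (prefer integral on C1)
β1 →I1  (common-e at J1 fixed by 0)
β3 →I2  (common-e at J1 fixed by 0)
β5 →I3  (common-e at J1 fixed by 0)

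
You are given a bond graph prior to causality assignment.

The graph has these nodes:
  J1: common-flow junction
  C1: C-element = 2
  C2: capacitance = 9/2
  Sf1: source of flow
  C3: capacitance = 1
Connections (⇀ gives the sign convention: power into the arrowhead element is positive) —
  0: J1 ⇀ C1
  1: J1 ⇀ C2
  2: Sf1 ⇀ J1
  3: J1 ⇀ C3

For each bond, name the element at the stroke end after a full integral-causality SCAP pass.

b0 stroke at J1
b1 stroke at J1
b2 stroke at Sf1
b3 stroke at J1

β2 stroke at Sf1  (Sf1: flow source, stroke at near end)
β0 stroke at J1  (J1 flow already set via bond 2)
β1 stroke at J1  (J1: bond 2 brought flow, rest push out)
β3 stroke at J1  (J1: bond 2 brought flow, rest push out)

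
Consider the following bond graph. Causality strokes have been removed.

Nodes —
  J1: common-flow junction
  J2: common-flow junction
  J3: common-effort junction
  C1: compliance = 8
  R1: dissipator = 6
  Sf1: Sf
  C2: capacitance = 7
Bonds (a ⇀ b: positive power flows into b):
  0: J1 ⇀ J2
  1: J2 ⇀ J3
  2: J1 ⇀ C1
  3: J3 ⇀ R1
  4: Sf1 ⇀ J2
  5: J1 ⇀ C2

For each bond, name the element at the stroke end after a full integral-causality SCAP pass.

b0 |J2
b1 |J2
b2 |J1
b3 |J3
b4 |Sf1
b5 |J1

bond 4 stroke at Sf1  (Sf1 fixes flow; stroke at Sf1)
bond 0 stroke at J2  (J2: bond 4 brought flow, rest push out)
bond 1 stroke at J2  (J2 flow already set via bond 4)
bond 3 stroke at J3  (closing 0-jn rule on J3)
bond 2 stroke at J1  (common-f at J1 fixed by 0)
bond 5 stroke at J1  (J1 flow already set via bond 0)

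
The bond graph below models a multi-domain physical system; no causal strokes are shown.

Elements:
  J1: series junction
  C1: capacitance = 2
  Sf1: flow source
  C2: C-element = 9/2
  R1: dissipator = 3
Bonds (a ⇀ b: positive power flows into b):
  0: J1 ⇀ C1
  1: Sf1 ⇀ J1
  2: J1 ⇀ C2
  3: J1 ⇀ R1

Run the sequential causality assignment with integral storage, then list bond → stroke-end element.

b1 |Sf1  (source Sf1 imposes f)
b0 |J1  (J1 flow already set via bond 1)
b2 |J1  (J1 flow already set via bond 1)
b3 |J1  (J1: bond 1 brought flow, rest push out)

bond 0 stroke at J1
bond 1 stroke at Sf1
bond 2 stroke at J1
bond 3 stroke at J1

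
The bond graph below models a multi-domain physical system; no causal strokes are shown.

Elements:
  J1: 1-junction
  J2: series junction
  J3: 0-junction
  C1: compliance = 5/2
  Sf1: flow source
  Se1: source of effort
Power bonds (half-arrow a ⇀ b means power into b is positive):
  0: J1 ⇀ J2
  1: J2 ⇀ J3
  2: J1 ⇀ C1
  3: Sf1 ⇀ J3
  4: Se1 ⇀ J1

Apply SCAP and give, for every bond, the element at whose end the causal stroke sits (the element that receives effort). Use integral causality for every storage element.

β3 →Sf1  (Sf1 fixes flow; stroke at Sf1)
β4 →J1  (Se1 fixes effort; stroke away)
β1 →J3  (J3: last free bond brings effort in)
β0 →J2  (1-jn J2 has f-setter on 1)
β2 →J1  (common-f at J1 fixed by 0)

bond 0 stroke at J2
bond 1 stroke at J3
bond 2 stroke at J1
bond 3 stroke at Sf1
bond 4 stroke at J1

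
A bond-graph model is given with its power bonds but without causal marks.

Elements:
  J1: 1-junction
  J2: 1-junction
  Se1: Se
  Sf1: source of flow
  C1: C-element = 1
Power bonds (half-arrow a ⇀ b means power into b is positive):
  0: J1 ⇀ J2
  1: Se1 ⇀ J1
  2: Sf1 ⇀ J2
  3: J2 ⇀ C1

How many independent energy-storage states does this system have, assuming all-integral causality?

b1 |J1  (Se1 (Se) sets effort on bond)
b2 |Sf1  (Sf1 fixes flow; stroke at Sf1)
b0 |J2  (closing 1-jn rule on J1)
b3 |J2  (J2 flow already set via bond 2)

1  (C1 all integral)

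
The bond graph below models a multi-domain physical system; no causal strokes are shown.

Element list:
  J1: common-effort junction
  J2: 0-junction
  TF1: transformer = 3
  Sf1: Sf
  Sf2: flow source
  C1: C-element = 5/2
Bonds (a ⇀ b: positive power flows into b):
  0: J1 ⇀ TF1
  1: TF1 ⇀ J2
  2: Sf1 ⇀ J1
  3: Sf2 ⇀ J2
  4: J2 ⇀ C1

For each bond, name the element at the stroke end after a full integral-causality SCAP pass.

bond 0 stroke at J1
bond 1 stroke at TF1
bond 2 stroke at Sf1
bond 3 stroke at Sf2
bond 4 stroke at J2

b2 →Sf1  (Sf1 fixes flow; stroke at Sf1)
b3 →Sf2  (Sf2 fixes flow; stroke at Sf2)
b0 →J1  (only one effort-in slot at J1)
b1 →TF1  (TF TF1: opposite of bond 0)
b4 →J2  (J2 needs exactly one e-in)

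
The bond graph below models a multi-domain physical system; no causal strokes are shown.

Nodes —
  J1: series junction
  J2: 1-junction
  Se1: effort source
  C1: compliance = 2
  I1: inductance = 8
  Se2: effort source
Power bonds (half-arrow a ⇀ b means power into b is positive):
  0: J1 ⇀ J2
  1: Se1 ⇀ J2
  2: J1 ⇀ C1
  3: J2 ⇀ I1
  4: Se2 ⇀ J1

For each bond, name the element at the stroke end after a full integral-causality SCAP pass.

bond 1 →J2  (Se1 fixes effort; stroke away)
bond 4 →J1  (Se2 (Se) sets effort on bond)
bond 2 →J1  (prefer integral on C1)
bond 0 →J2  (closing 1-jn rule on J1)
bond 3 →I1  (J2: last free bond brings flow in)

β0 stroke at J2
β1 stroke at J2
β2 stroke at J1
β3 stroke at I1
β4 stroke at J1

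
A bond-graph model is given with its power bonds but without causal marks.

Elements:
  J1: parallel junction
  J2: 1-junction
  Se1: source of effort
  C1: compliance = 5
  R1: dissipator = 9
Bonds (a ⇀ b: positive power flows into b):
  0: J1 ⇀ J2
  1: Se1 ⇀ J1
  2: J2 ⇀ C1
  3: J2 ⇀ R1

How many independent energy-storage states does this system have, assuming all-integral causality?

b1 →J1  (Se1 (Se) sets effort on bond)
b0 →J2  (J1 effort already set via bond 1)
b2 →J2  (C1 outputs effort q/C1)
b3 →R1  (only one flow-in slot at J2)

1  (C1 all integral)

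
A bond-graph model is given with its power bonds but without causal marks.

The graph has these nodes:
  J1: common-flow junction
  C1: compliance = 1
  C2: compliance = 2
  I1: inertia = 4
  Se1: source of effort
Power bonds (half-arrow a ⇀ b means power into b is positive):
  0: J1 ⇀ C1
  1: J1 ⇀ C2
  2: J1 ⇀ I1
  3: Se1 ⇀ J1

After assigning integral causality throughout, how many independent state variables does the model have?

3  (C1, C2, I1 all integral)

β3 |J1  (Se1 fixes effort; stroke away)
β0 |J1  (C1 outputs effort q/C1)
β1 |J1  (prefer integral on C2)
β2 |I1  (J1 needs exactly one f-in)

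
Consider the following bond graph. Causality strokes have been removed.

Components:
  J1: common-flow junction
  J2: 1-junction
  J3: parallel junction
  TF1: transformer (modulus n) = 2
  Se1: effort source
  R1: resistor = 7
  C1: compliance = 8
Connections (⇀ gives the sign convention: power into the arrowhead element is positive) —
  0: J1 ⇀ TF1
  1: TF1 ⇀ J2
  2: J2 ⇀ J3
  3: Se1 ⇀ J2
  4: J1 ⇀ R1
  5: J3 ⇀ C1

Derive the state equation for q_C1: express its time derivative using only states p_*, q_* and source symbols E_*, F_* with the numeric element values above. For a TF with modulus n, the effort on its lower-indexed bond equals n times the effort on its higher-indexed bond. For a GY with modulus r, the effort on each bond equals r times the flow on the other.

dq_C1/dt = 4*E_Se1/7 - q_C1/14

b3 →J2  (source Se1 imposes e)
b5 →J3  (prefer integral on C1)
b2 →J2  (J3: bond 5 brought effort, rest push out)
b1 →TF1  (only one flow-in slot at J2)
b0 →J1  (TF TF1: opposite of bond 1)
b4 →R1  (closing 1-jn rule on J1)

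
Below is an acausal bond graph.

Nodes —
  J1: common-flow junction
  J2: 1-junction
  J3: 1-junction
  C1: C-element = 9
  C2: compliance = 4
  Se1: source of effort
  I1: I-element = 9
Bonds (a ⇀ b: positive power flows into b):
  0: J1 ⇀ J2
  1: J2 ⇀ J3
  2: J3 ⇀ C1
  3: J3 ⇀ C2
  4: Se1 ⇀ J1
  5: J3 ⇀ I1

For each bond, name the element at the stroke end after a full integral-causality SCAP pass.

β4 →J1  (source Se1 imposes e)
β0 →J2  (only one flow-in slot at J1)
β1 →J3  (only one flow-in slot at J2)
β2 →J3  (prefer integral on C1)
β3 →J3  (C2 integral (e out))
β5 →I1  (J3 needs exactly one f-in)

β0 |J2
β1 |J3
β2 |J3
β3 |J3
β4 |J1
β5 |I1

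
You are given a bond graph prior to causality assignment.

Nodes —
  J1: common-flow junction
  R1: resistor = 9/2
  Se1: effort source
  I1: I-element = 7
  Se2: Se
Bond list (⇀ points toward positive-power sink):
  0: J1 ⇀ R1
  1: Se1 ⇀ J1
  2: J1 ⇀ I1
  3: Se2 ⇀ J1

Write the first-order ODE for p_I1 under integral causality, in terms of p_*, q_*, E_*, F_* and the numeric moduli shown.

b1 →J1  (Se1 (Se) sets effort on bond)
b3 →J1  (source Se2 imposes e)
b2 →I1  (I1 outputs flow p/I1)
b0 →J1  (1-jn J1 has f-setter on 2)

dp_I1/dt = E_Se1 + E_Se2 - 9*p_I1/14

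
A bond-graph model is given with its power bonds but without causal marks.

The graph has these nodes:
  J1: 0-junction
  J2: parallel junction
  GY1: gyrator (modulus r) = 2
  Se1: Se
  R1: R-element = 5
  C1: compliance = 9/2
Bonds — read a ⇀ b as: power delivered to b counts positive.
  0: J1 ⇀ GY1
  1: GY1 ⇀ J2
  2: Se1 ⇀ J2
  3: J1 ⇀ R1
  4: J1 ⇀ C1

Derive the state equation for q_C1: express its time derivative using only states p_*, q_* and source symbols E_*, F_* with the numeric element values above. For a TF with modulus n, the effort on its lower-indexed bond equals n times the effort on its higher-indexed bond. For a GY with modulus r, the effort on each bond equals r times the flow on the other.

dq_C1/dt = -E_Se1/2 - 2*q_C1/45

#2 |J2  (Se1 fixes effort; stroke away)
#1 |GY1  (common-e at J2 fixed by 2)
#0 |GY1  (GY GY1: same side as bond 1)
#4 |J1  (C1 outputs effort q/C1)
#3 |R1  (common-e at J1 fixed by 4)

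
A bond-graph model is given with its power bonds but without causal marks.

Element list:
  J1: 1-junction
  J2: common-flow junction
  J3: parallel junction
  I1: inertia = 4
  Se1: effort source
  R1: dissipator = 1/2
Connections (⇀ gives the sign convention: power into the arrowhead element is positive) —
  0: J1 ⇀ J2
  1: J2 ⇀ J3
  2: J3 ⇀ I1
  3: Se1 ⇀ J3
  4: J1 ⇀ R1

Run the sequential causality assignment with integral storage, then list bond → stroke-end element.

#3 |J3  (Se1 fixes effort; stroke away)
#1 |J2  (J3: bond 3 brought effort, rest push out)
#2 |I1  (common-e at J3 fixed by 3)
#0 |J1  (J2: last free bond brings flow in)
#4 |R1  (only one flow-in slot at J1)

bond 0 →J1
bond 1 →J2
bond 2 →I1
bond 3 →J3
bond 4 →R1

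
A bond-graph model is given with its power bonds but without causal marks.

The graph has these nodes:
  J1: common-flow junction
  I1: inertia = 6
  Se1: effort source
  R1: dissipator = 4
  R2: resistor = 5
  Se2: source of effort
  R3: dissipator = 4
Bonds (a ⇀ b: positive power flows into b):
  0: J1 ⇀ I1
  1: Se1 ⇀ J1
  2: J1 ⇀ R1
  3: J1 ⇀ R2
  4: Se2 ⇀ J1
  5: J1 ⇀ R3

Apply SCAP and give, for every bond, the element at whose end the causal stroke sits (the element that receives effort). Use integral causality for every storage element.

β0 stroke at I1
β1 stroke at J1
β2 stroke at J1
β3 stroke at J1
β4 stroke at J1
β5 stroke at J1

#1 stroke→J1  (Se1 fixes effort; stroke away)
#4 stroke→J1  (Se2 (Se) sets effort on bond)
#0 stroke→I1  (I1 outputs flow p/I1)
#2 stroke→J1  (J1 flow already set via bond 0)
#3 stroke→J1  (J1: bond 0 brought flow, rest push out)
#5 stroke→J1  (1-jn J1 has f-setter on 0)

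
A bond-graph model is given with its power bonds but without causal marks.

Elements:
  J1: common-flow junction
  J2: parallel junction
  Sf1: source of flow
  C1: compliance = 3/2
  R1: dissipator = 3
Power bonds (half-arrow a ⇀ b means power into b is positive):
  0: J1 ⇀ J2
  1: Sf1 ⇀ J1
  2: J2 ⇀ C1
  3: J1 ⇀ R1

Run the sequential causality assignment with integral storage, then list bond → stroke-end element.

bond 1 stroke at Sf1  (source Sf1 imposes f)
bond 0 stroke at J1  (common-f at J1 fixed by 1)
bond 3 stroke at J1  (J1 flow already set via bond 1)
bond 2 stroke at J2  (only one effort-in slot at J2)

β0 stroke→J1
β1 stroke→Sf1
β2 stroke→J2
β3 stroke→J1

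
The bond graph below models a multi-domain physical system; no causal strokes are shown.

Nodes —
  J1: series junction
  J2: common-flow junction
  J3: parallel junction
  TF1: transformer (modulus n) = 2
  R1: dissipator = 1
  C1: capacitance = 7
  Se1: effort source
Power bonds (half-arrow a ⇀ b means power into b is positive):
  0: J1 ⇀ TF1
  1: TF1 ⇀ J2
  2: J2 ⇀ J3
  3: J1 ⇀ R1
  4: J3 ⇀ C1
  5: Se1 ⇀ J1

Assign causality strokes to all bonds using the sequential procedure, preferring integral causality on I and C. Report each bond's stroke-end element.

#0 |J1
#1 |TF1
#2 |J2
#3 |R1
#4 |J3
#5 |J1

#5 |J1  (Se1 (Se) sets effort on bond)
#4 |J3  (C1 outputs effort q/C1)
#2 |J2  (J3: bond 4 brought effort, rest push out)
#1 |TF1  (closing 1-jn rule on J2)
#0 |J1  (TF1 one-in-one-out from 1)
#3 |R1  (closing 1-jn rule on J1)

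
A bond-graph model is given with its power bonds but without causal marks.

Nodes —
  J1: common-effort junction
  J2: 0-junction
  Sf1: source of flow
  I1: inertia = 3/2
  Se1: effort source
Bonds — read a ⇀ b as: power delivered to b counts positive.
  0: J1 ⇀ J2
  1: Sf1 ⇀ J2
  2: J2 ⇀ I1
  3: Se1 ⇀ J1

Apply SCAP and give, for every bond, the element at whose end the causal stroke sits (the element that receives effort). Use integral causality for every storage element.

bond 0 stroke→J2
bond 1 stroke→Sf1
bond 2 stroke→I1
bond 3 stroke→J1

#1 |Sf1  (Sf1 fixes flow; stroke at Sf1)
#3 |J1  (Se1: effort source, stroke at far end)
#0 |J2  (J1 effort already set via bond 3)
#2 |I1  (common-e at J2 fixed by 0)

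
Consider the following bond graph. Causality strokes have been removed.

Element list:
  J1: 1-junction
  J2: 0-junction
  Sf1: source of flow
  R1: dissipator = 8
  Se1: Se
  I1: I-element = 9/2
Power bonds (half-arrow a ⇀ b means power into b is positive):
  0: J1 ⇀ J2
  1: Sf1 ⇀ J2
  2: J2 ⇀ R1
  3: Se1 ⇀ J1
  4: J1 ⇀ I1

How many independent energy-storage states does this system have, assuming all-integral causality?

1  (I1 all integral)

bond 1 stroke at Sf1  (Sf1: flow source, stroke at near end)
bond 3 stroke at J1  (source Se1 imposes e)
bond 4 stroke at I1  (I1 outputs flow p/I1)
bond 0 stroke at J1  (common-f at J1 fixed by 4)
bond 2 stroke at J2  (only one effort-in slot at J2)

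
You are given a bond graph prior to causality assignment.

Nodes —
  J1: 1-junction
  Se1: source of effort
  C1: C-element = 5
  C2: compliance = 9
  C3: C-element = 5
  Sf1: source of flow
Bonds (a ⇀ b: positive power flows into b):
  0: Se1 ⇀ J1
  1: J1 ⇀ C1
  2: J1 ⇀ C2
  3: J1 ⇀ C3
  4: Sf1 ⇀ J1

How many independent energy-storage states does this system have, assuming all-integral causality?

3  (C1, C2, C3 all integral)

β0 →J1  (Se1 fixes effort; stroke away)
β4 →Sf1  (Sf1 fixes flow; stroke at Sf1)
β1 →J1  (J1 flow already set via bond 4)
β2 →J1  (1-jn J1 has f-setter on 4)
β3 →J1  (1-jn J1 has f-setter on 4)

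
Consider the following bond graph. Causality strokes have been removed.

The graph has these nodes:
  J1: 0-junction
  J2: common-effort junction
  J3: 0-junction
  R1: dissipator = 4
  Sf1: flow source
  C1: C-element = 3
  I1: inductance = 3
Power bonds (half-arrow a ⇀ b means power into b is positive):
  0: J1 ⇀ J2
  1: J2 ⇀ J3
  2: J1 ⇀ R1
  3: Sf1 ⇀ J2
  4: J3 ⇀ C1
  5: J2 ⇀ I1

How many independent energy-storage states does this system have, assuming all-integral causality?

#3 stroke at Sf1  (Sf1 fixes flow; stroke at Sf1)
#4 stroke at J3  (C1 integral (e out))
#1 stroke at J2  (J3 effort already set via bond 4)
#0 stroke at J1  (J2 effort already set via bond 1)
#5 stroke at I1  (common-e at J2 fixed by 1)
#2 stroke at R1  (common-e at J1 fixed by 0)

2  (C1, I1 all integral)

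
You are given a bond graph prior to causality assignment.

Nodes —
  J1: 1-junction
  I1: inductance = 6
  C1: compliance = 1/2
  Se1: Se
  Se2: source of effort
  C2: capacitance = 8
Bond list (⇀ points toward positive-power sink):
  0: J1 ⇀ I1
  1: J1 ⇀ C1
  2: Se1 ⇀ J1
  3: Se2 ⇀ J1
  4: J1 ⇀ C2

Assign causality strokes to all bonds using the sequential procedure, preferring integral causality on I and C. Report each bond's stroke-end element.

bond 2 stroke at J1  (Se1 fixes effort; stroke away)
bond 3 stroke at J1  (Se2 (Se) sets effort on bond)
bond 0 stroke at I1  (prefer integral on I1)
bond 1 stroke at J1  (common-f at J1 fixed by 0)
bond 4 stroke at J1  (J1: bond 0 brought flow, rest push out)

β0 stroke at I1
β1 stroke at J1
β2 stroke at J1
β3 stroke at J1
β4 stroke at J1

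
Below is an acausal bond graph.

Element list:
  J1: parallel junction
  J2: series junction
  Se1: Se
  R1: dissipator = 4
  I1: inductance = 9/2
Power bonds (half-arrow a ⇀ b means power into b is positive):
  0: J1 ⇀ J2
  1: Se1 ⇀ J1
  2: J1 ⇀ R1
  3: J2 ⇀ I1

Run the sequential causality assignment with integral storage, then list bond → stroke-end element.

bond 0 →J2
bond 1 →J1
bond 2 →R1
bond 3 →I1

bond 1 stroke at J1  (source Se1 imposes e)
bond 0 stroke at J2  (J1: bond 1 brought effort, rest push out)
bond 2 stroke at R1  (J1 effort already set via bond 1)
bond 3 stroke at I1  (only one flow-in slot at J2)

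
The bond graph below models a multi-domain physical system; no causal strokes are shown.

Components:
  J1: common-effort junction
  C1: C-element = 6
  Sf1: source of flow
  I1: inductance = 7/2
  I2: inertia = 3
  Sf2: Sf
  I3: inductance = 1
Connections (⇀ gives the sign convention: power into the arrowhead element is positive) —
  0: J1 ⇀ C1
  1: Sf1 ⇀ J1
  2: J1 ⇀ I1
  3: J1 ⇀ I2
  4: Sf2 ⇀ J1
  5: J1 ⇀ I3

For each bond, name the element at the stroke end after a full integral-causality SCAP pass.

#0 |J1
#1 |Sf1
#2 |I1
#3 |I2
#4 |Sf2
#5 |I3

b1 →Sf1  (Sf1 (Sf) sets flow on bond)
b4 →Sf2  (Sf2: flow source, stroke at near end)
b0 →J1  (C1: C, integral causality)
b2 →I1  (J1 effort already set via bond 0)
b3 →I2  (0-jn J1 has e-setter on 0)
b5 →I3  (J1 effort already set via bond 0)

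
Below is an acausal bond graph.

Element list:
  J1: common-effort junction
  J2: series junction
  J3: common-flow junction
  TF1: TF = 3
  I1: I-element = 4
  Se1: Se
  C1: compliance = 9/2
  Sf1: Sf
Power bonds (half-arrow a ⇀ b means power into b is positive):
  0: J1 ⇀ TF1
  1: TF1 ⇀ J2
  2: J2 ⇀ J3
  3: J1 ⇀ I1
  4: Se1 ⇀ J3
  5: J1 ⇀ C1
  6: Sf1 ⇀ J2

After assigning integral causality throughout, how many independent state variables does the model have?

b4 stroke at J3  (Se1 (Se) sets effort on bond)
b6 stroke at Sf1  (Sf1 fixes flow; stroke at Sf1)
b1 stroke at J2  (common-f at J2 fixed by 6)
b2 stroke at J2  (common-f at J2 fixed by 6)
b0 stroke at TF1  (through TF1, causality passes straight; one stroke at TF1)
b3 stroke at I1  (I1: I, integral causality)
b5 stroke at J1  (J1: last free bond brings effort in)

2  (C1, I1 all integral)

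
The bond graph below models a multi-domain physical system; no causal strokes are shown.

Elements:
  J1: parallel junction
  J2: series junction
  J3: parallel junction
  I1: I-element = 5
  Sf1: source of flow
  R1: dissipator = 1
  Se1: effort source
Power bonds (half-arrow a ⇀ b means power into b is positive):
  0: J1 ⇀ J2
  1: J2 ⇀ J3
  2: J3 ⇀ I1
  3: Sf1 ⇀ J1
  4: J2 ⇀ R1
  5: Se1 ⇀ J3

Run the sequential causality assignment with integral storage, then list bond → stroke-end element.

bond 3 stroke→Sf1  (Sf1: flow source, stroke at near end)
bond 5 stroke→J3  (Se1: effort source, stroke at far end)
bond 0 stroke→J1  (J1 needs exactly one e-in)
bond 1 stroke→J2  (common-f at J2 fixed by 0)
bond 4 stroke→J2  (J2 flow already set via bond 0)
bond 2 stroke→I1  (0-jn J3 has e-setter on 5)

bond 0 |J1
bond 1 |J2
bond 2 |I1
bond 3 |Sf1
bond 4 |J2
bond 5 |J3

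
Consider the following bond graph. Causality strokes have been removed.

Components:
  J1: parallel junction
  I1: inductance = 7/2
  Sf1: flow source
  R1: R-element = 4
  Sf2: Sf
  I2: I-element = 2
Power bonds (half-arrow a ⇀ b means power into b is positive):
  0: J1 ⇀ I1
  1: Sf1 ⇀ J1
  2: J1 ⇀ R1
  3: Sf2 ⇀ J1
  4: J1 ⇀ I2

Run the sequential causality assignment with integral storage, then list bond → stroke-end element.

bond 0 stroke→I1
bond 1 stroke→Sf1
bond 2 stroke→J1
bond 3 stroke→Sf2
bond 4 stroke→I2

b1 stroke at Sf1  (source Sf1 imposes f)
b3 stroke at Sf2  (Sf2 fixes flow; stroke at Sf2)
b0 stroke at I1  (I1 outputs flow p/I1)
b4 stroke at I2  (I2 outputs flow p/I2)
b2 stroke at J1  (closing 0-jn rule on J1)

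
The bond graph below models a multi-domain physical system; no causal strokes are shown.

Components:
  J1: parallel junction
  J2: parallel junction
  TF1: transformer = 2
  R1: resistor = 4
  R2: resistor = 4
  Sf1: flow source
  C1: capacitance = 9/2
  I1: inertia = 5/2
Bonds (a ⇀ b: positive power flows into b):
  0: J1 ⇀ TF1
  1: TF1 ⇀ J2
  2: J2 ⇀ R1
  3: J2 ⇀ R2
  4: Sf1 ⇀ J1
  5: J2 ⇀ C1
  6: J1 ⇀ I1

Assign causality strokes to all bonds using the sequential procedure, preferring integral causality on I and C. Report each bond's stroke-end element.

bond 4 stroke→Sf1  (Sf1 (Sf) sets flow on bond)
bond 5 stroke→J2  (C1 integral (e out))
bond 1 stroke→TF1  (J2: bond 5 brought effort, rest push out)
bond 2 stroke→R1  (0-jn J2 has e-setter on 5)
bond 3 stroke→R2  (common-e at J2 fixed by 5)
bond 0 stroke→J1  (TF1 one-in-one-out from 1)
bond 6 stroke→I1  (J1 effort already set via bond 0)

b0 →J1
b1 →TF1
b2 →R1
b3 →R2
b4 →Sf1
b5 →J2
b6 →I1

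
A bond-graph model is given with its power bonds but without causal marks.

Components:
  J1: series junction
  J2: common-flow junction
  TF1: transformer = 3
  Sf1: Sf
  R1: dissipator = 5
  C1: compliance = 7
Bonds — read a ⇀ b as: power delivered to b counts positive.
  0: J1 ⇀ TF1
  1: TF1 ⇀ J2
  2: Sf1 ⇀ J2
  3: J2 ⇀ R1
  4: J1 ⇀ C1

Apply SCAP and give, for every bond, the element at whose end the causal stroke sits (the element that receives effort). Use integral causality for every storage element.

β0 →TF1
β1 →J2
β2 →Sf1
β3 →J2
β4 →J1

#2 |Sf1  (Sf1 (Sf) sets flow on bond)
#1 |J2  (J2: bond 2 brought flow, rest push out)
#3 |J2  (1-jn J2 has f-setter on 2)
#0 |TF1  (TF1 one-in-one-out from 1)
#4 |J1  (J1 flow already set via bond 0)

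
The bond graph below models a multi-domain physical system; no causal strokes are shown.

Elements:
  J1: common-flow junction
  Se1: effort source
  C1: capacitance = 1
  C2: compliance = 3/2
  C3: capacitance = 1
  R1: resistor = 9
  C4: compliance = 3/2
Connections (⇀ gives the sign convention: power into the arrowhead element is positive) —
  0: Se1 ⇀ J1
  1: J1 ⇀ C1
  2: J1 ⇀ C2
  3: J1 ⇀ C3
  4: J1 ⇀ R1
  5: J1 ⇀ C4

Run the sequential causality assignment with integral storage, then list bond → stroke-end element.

β0 stroke at J1
β1 stroke at J1
β2 stroke at J1
β3 stroke at J1
β4 stroke at R1
β5 stroke at J1

β0 →J1  (Se1: effort source, stroke at far end)
β1 →J1  (prefer integral on C1)
β2 →J1  (C2 integral (e out))
β3 →J1  (C3 integral (e out))
β5 →J1  (prefer integral on C4)
β4 →R1  (J1: last free bond brings flow in)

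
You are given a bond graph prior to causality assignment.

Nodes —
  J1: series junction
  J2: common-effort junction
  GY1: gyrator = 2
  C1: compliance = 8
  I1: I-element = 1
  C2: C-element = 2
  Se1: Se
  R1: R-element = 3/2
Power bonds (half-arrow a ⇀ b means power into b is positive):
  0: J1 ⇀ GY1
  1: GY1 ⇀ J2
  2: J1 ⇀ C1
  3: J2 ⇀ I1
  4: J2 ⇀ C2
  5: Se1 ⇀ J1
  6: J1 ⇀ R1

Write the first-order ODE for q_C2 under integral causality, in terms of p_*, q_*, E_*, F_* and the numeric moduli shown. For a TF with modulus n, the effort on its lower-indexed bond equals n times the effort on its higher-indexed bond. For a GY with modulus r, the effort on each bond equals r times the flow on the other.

dq_C2/dt = E_Se1/2 - p_I1 - q_C1/16 - 3*q_C2/16

b5 →J1  (Se1 fixes effort; stroke away)
b2 →J1  (C1: C, integral causality)
b3 →I1  (I1 outputs flow p/I1)
b4 →J2  (prefer integral on C2)
b1 →GY1  (J2: bond 4 brought effort, rest push out)
b0 →GY1  (GY GY1: same side as bond 1)
b6 →J1  (J1: bond 0 brought flow, rest push out)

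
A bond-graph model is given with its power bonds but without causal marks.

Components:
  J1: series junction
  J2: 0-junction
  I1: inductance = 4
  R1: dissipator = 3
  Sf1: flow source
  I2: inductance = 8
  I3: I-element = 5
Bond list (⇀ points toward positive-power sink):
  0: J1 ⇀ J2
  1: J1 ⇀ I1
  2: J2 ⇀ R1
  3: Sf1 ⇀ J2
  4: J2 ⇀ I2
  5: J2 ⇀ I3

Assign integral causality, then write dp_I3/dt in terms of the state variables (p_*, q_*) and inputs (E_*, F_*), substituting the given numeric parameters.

b3 stroke→Sf1  (Sf1 fixes flow; stroke at Sf1)
b1 stroke→I1  (I1 integral (f out))
b0 stroke→J1  (J1 flow already set via bond 1)
b4 stroke→I2  (prefer integral on I2)
b5 stroke→I3  (I3 integral (f out))
b2 stroke→J2  (only one effort-in slot at J2)

dp_I3/dt = 3*F_Sf1 + 3*p_I1/4 - 3*p_I2/8 - 3*p_I3/5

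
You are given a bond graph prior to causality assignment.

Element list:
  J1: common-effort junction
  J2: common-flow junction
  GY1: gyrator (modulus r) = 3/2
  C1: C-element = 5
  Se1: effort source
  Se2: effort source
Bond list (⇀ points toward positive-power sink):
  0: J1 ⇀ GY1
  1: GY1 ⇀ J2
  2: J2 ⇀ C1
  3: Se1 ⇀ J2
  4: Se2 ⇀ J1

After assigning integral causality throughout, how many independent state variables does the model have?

β3 |J2  (source Se1 imposes e)
β4 |J1  (Se2 fixes effort; stroke away)
β0 |GY1  (0-jn J1 has e-setter on 4)
β1 |GY1  (GY1: gyrator matches bond 0)
β2 |J2  (1-jn J2 has f-setter on 1)

1  (C1 all integral)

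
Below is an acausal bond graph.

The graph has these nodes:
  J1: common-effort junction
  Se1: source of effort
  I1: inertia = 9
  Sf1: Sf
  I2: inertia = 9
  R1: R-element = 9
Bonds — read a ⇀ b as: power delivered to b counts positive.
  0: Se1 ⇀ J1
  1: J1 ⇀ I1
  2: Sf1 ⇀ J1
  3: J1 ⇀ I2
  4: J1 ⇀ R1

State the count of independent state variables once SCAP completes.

bond 0 stroke→J1  (Se1: effort source, stroke at far end)
bond 2 stroke→Sf1  (Sf1: flow source, stroke at near end)
bond 1 stroke→I1  (J1 effort already set via bond 0)
bond 3 stroke→I2  (0-jn J1 has e-setter on 0)
bond 4 stroke→R1  (J1 effort already set via bond 0)

2  (I1, I2 all integral)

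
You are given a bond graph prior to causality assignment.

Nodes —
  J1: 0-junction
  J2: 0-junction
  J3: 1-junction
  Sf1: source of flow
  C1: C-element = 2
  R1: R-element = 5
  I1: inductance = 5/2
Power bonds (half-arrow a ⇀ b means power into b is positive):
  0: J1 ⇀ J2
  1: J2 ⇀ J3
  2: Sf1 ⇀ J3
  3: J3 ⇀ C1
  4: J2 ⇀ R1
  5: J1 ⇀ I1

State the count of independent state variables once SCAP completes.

2  (C1, I1 all integral)

b2 stroke at Sf1  (Sf1 fixes flow; stroke at Sf1)
b1 stroke at J3  (1-jn J3 has f-setter on 2)
b3 stroke at J3  (J3: bond 2 brought flow, rest push out)
b5 stroke at I1  (prefer integral on I1)
b0 stroke at J1  (only one effort-in slot at J1)
b4 stroke at J2  (only one effort-in slot at J2)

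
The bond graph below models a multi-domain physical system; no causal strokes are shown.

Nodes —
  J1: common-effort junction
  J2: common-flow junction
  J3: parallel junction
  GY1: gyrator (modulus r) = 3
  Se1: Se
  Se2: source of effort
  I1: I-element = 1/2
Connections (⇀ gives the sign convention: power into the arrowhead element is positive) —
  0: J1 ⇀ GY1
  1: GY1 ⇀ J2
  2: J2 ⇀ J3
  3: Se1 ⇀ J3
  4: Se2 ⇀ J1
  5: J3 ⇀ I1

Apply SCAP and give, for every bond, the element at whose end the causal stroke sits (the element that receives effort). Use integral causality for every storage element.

#3 stroke→J3  (Se1 fixes effort; stroke away)
#4 stroke→J1  (Se2 (Se) sets effort on bond)
#0 stroke→GY1  (J1 effort already set via bond 4)
#2 stroke→J2  (J3: bond 3 brought effort, rest push out)
#5 stroke→I1  (common-e at J3 fixed by 3)
#1 stroke→GY1  (GY1 both-in/both-out from 0)

bond 0 →GY1
bond 1 →GY1
bond 2 →J2
bond 3 →J3
bond 4 →J1
bond 5 →I1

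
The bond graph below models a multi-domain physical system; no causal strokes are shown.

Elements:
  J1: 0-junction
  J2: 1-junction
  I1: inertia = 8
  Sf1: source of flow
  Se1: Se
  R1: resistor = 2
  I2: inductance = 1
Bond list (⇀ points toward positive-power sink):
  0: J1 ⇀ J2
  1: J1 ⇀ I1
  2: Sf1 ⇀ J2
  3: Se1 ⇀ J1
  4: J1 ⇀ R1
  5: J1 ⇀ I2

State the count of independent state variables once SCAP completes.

2  (I1, I2 all integral)

bond 2 stroke→Sf1  (Sf1 fixes flow; stroke at Sf1)
bond 3 stroke→J1  (Se1 (Se) sets effort on bond)
bond 0 stroke→J2  (J1 effort already set via bond 3)
bond 1 stroke→I1  (0-jn J1 has e-setter on 3)
bond 4 stroke→R1  (J1 effort already set via bond 3)
bond 5 stroke→I2  (common-e at J1 fixed by 3)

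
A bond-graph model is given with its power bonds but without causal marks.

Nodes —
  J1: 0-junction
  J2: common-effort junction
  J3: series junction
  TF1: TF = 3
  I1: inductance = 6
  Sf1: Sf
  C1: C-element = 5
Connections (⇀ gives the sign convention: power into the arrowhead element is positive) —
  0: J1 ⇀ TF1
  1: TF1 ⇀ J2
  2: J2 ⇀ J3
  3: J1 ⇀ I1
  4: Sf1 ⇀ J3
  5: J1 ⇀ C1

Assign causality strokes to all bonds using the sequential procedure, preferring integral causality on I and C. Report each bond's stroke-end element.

#4 stroke at Sf1  (Sf1: flow source, stroke at near end)
#2 stroke at J3  (J3 flow already set via bond 4)
#1 stroke at J2  (closing 0-jn rule on J2)
#0 stroke at TF1  (TF TF1: opposite of bond 1)
#3 stroke at I1  (I1 outputs flow p/I1)
#5 stroke at J1  (J1: last free bond brings effort in)

bond 0 |TF1
bond 1 |J2
bond 2 |J3
bond 3 |I1
bond 4 |Sf1
bond 5 |J1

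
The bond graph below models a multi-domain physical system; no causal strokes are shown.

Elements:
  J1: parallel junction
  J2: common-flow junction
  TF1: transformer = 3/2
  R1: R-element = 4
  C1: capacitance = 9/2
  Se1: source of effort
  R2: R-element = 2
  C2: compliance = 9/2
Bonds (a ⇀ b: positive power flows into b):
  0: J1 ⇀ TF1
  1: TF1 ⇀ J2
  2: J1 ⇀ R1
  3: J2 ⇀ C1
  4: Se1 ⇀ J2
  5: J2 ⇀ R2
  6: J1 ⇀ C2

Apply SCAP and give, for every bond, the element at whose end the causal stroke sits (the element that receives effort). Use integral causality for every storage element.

b4 |J2  (Se1 (Se) sets effort on bond)
b3 |J2  (C1: C, integral causality)
b6 |J1  (prefer integral on C2)
b0 |TF1  (J1 effort already set via bond 6)
b2 |R1  (0-jn J1 has e-setter on 6)
b1 |J2  (TF TF1: opposite of bond 0)
b5 |R2  (J2 needs exactly one f-in)

bond 0 |TF1
bond 1 |J2
bond 2 |R1
bond 3 |J2
bond 4 |J2
bond 5 |R2
bond 6 |J1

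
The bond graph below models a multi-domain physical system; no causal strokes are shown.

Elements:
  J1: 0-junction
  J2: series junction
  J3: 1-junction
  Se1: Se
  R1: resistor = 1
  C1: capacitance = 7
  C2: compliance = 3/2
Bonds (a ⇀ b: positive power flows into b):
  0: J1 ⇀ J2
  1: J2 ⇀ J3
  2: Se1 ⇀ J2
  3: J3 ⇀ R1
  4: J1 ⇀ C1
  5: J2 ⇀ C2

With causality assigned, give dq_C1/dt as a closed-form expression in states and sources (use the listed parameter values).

b2 stroke→J2  (source Se1 imposes e)
b4 stroke→J1  (C1 integral (e out))
b0 stroke→J2  (J1 effort already set via bond 4)
b5 stroke→J2  (C2 integral (e out))
b1 stroke→J3  (J2 needs exactly one f-in)
b3 stroke→R1  (only one flow-in slot at J3)

dq_C1/dt = -E_Se1 - q_C1/7 + 2*q_C2/3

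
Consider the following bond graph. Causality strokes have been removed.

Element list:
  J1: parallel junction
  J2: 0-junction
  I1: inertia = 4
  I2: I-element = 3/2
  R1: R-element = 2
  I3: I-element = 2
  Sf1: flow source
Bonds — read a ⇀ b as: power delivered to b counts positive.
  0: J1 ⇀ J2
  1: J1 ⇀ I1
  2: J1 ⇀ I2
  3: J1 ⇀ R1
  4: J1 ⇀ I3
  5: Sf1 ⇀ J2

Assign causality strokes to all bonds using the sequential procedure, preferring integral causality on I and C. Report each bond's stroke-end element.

β5 stroke at Sf1  (source Sf1 imposes f)
β0 stroke at J2  (only one effort-in slot at J2)
β1 stroke at I1  (I1 outputs flow p/I1)
β2 stroke at I2  (prefer integral on I2)
β4 stroke at I3  (I3 integral (f out))
β3 stroke at J1  (J1: last free bond brings effort in)

b0 →J2
b1 →I1
b2 →I2
b3 →J1
b4 →I3
b5 →Sf1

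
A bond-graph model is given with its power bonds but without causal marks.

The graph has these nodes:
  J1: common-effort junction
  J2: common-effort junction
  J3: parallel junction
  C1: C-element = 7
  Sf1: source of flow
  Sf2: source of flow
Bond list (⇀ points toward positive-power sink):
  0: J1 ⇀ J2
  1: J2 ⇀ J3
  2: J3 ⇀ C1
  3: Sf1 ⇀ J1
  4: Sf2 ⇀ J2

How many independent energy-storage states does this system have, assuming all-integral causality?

1  (C1 all integral)

bond 3 stroke at Sf1  (Sf1 (Sf) sets flow on bond)
bond 4 stroke at Sf2  (Sf2 (Sf) sets flow on bond)
bond 0 stroke at J1  (closing 0-jn rule on J1)
bond 1 stroke at J2  (closing 0-jn rule on J2)
bond 2 stroke at J3  (J3 needs exactly one e-in)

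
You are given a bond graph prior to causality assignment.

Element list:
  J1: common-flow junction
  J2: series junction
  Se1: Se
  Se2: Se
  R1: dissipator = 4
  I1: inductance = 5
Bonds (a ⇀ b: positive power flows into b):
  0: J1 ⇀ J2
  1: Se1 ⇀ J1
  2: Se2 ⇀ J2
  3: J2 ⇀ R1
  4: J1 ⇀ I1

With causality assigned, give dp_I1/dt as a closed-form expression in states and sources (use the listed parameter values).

dp_I1/dt = E_Se1 + E_Se2 - 4*p_I1/5

β1 |J1  (Se1 (Se) sets effort on bond)
β2 |J2  (Se2 fixes effort; stroke away)
β4 |I1  (I1 integral (f out))
β0 |J1  (J1 flow already set via bond 4)
β3 |J2  (1-jn J2 has f-setter on 0)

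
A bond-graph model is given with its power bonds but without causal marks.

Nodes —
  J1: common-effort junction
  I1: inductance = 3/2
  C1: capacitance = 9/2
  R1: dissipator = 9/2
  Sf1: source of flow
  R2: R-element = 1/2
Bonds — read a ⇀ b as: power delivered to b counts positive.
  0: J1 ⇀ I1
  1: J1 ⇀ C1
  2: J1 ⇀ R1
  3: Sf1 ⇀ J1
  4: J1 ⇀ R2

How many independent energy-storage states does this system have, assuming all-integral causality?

2  (C1, I1 all integral)

β3 →Sf1  (Sf1 (Sf) sets flow on bond)
β0 →I1  (I1: I, integral causality)
β1 →J1  (C1 outputs effort q/C1)
β2 →R1  (J1 effort already set via bond 1)
β4 →R2  (common-e at J1 fixed by 1)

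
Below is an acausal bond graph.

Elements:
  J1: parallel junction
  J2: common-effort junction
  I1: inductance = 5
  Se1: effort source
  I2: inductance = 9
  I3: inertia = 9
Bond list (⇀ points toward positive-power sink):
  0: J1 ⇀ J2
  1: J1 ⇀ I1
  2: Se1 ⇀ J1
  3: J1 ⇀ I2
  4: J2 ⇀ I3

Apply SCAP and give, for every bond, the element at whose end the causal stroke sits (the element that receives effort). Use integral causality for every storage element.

bond 0 stroke at J2
bond 1 stroke at I1
bond 2 stroke at J1
bond 3 stroke at I2
bond 4 stroke at I3

β2 stroke at J1  (source Se1 imposes e)
β0 stroke at J2  (common-e at J1 fixed by 2)
β1 stroke at I1  (J1: bond 2 brought effort, rest push out)
β3 stroke at I2  (common-e at J1 fixed by 2)
β4 stroke at I3  (J2: bond 0 brought effort, rest push out)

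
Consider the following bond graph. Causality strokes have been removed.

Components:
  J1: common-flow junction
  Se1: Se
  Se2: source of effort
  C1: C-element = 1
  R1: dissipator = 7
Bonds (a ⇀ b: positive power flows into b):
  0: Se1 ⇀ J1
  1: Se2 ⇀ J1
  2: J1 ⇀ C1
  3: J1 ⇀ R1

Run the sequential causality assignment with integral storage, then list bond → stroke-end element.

b0 →J1  (Se1: effort source, stroke at far end)
b1 →J1  (Se2: effort source, stroke at far end)
b2 →J1  (C1 integral (e out))
b3 →R1  (J1 needs exactly one f-in)

b0 stroke→J1
b1 stroke→J1
b2 stroke→J1
b3 stroke→R1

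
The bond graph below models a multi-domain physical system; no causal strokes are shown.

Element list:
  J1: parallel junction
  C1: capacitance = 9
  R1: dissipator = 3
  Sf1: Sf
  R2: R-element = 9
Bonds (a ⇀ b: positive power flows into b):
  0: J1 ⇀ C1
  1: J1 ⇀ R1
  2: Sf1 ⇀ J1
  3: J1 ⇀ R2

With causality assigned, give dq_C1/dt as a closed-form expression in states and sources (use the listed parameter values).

bond 2 |Sf1  (Sf1 (Sf) sets flow on bond)
bond 0 |J1  (C1 outputs effort q/C1)
bond 1 |R1  (0-jn J1 has e-setter on 0)
bond 3 |R2  (J1 effort already set via bond 0)

dq_C1/dt = F_Sf1 - 4*q_C1/81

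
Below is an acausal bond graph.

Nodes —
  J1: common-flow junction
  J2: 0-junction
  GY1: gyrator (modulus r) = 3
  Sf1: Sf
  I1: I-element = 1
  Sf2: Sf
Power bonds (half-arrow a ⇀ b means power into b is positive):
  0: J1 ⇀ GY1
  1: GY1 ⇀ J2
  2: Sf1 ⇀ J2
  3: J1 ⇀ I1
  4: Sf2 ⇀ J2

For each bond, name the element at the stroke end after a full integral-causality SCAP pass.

β2 |Sf1  (Sf1 (Sf) sets flow on bond)
β4 |Sf2  (Sf2 (Sf) sets flow on bond)
β1 |J2  (J2 needs exactly one e-in)
β0 |J1  (GY1: gyrator matches bond 1)
β3 |I1  (only one flow-in slot at J1)

bond 0 →J1
bond 1 →J2
bond 2 →Sf1
bond 3 →I1
bond 4 →Sf2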